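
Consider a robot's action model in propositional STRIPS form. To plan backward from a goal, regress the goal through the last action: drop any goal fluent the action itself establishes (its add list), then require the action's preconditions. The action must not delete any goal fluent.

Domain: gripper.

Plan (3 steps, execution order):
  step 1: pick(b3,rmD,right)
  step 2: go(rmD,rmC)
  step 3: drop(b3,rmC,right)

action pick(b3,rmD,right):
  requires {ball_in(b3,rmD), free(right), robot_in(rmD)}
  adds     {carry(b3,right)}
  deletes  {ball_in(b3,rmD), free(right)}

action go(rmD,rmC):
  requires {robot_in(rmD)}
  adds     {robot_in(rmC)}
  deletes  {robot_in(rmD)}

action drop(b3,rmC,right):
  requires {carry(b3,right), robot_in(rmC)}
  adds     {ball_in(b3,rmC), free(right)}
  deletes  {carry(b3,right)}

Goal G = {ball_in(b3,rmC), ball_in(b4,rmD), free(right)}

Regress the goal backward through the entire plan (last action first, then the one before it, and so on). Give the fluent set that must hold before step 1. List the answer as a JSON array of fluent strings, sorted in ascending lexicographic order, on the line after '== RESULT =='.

Regress step by step:
  through step 3 (drop(b3,rmC,right)): drop {ball_in(b3,rmC), free(right)}, keep {ball_in(b4,rmD)}, require {carry(b3,right), robot_in(rmC)}
    → {ball_in(b4,rmD), carry(b3,right), robot_in(rmC)}
  through step 2 (go(rmD,rmC)): drop {robot_in(rmC)}, keep {ball_in(b4,rmD), carry(b3,right)}, require {robot_in(rmD)}
    → {ball_in(b4,rmD), carry(b3,right), robot_in(rmD)}
  through step 1 (pick(b3,rmD,right)): drop {carry(b3,right)}, keep {ball_in(b4,rmD), robot_in(rmD)}, require {ball_in(b3,rmD), free(right), robot_in(rmD)}
    → {ball_in(b3,rmD), ball_in(b4,rmD), free(right), robot_in(rmD)}

== RESULT ==
["ball_in(b3,rmD)", "ball_in(b4,rmD)", "free(right)", "robot_in(rmD)"]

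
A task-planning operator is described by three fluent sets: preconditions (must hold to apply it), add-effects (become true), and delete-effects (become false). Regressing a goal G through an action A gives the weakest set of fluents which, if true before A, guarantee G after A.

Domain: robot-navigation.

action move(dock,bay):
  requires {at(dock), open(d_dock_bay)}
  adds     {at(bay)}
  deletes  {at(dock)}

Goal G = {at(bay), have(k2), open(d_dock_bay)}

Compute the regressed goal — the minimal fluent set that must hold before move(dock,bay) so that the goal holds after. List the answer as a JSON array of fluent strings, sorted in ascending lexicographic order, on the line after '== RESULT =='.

Compute (G \ add) ∪ pre:
  G ∩ del = {}  (empty — regression defined)
  G \ add = {at(bay), have(k2), open(d_dock_bay)} \ {at(bay)} = {have(k2), open(d_dock_bay)}
  ∪ pre   = {have(k2), open(d_dock_bay)} ∪ {at(dock), open(d_dock_bay)}
          = {at(dock), have(k2), open(d_dock_bay)}

== RESULT ==
["at(dock)", "have(k2)", "open(d_dock_bay)"]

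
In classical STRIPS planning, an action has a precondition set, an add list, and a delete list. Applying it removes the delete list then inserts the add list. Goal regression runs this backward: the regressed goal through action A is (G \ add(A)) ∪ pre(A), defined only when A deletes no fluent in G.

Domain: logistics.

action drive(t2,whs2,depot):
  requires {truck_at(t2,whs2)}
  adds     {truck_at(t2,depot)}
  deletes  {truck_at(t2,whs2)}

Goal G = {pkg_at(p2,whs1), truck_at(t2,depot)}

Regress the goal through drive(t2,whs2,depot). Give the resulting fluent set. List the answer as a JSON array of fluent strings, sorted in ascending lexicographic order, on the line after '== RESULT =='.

Compute (G \ add) ∪ pre:
  G ∩ del = {}  (empty — regression defined)
  G \ add = {pkg_at(p2,whs1), truck_at(t2,depot)} \ {truck_at(t2,depot)} = {pkg_at(p2,whs1)}
  ∪ pre   = {pkg_at(p2,whs1)} ∪ {truck_at(t2,whs2)}
          = {pkg_at(p2,whs1), truck_at(t2,whs2)}

== RESULT ==
["pkg_at(p2,whs1)", "truck_at(t2,whs2)"]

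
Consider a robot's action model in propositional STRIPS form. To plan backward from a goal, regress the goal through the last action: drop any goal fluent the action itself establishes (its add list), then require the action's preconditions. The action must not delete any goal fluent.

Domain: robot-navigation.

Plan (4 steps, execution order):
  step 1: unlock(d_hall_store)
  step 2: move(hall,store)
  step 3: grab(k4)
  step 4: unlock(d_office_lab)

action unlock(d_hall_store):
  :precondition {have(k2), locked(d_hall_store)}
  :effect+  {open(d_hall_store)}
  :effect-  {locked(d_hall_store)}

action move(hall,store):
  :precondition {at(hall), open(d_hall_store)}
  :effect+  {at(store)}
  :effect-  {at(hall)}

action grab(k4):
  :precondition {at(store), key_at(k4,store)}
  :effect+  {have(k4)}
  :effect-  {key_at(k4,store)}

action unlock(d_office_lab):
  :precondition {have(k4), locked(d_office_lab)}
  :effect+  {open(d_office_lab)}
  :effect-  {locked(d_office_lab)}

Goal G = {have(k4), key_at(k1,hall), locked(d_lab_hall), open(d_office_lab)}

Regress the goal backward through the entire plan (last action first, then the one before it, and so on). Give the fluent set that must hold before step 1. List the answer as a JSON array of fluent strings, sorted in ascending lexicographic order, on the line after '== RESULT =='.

Work backward from the goal:
  through step 4 (unlock(d_office_lab)): drop {open(d_office_lab)}, keep {have(k4), key_at(k1,hall), locked(d_lab_hall)}, require {have(k4), locked(d_office_lab)}
    → {have(k4), key_at(k1,hall), locked(d_lab_hall), locked(d_office_lab)}
  through step 3 (grab(k4)): drop {have(k4)}, keep {key_at(k1,hall), locked(d_lab_hall), locked(d_office_lab)}, require {at(store), key_at(k4,store)}
    → {at(store), key_at(k1,hall), key_at(k4,store), locked(d_lab_hall), locked(d_office_lab)}
  through step 2 (move(hall,store)): drop {at(store)}, keep {key_at(k1,hall), key_at(k4,store), locked(d_lab_hall), locked(d_office_lab)}, require {at(hall), open(d_hall_store)}
    → {at(hall), key_at(k1,hall), key_at(k4,store), locked(d_lab_hall), locked(d_office_lab), open(d_hall_store)}
  through step 1 (unlock(d_hall_store)): drop {open(d_hall_store)}, keep {at(hall), key_at(k1,hall), key_at(k4,store), locked(d_lab_hall), locked(d_office_lab)}, require {have(k2), locked(d_hall_store)}
    → {at(hall), have(k2), key_at(k1,hall), key_at(k4,store), locked(d_hall_store), locked(d_lab_hall), locked(d_office_lab)}

== RESULT ==
["at(hall)", "have(k2)", "key_at(k1,hall)", "key_at(k4,store)", "locked(d_hall_store)", "locked(d_lab_hall)", "locked(d_office_lab)"]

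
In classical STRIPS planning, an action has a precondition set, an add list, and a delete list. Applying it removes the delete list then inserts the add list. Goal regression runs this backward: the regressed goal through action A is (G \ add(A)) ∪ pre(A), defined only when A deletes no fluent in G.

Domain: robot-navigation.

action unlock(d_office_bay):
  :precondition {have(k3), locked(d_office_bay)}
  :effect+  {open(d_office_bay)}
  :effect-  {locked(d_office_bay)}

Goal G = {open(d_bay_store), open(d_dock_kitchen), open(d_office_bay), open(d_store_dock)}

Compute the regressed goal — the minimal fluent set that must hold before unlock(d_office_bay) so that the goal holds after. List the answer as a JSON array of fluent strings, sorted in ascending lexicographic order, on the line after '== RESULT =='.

Regress:
  G ∩ del = {}  (empty — regression defined)
  G \ add = {open(d_bay_store), open(d_dock_kitchen), open(d_office_bay), open(d_store_dock)} \ {open(d_office_bay)} = {open(d_bay_store), open(d_dock_kitchen), open(d_store_dock)}
  ∪ pre   = {open(d_bay_store), open(d_dock_kitchen), open(d_store_dock)} ∪ {have(k3), locked(d_office_bay)}
          = {have(k3), locked(d_office_bay), open(d_bay_store), open(d_dock_kitchen), open(d_store_dock)}

== RESULT ==
["have(k3)", "locked(d_office_bay)", "open(d_bay_store)", "open(d_dock_kitchen)", "open(d_store_dock)"]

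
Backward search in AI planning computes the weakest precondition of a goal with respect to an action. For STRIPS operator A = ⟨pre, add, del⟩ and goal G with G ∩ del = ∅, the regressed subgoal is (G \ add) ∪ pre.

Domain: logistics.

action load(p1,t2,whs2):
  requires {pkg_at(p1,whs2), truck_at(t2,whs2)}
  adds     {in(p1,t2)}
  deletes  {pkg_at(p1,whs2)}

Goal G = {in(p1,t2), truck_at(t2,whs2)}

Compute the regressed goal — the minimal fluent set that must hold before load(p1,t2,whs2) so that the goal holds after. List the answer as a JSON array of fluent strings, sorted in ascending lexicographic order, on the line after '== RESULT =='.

Regress:
  G ∩ del = {}  (empty — regression defined)
  G \ add = {in(p1,t2), truck_at(t2,whs2)} \ {in(p1,t2)} = {truck_at(t2,whs2)}
  ∪ pre   = {truck_at(t2,whs2)} ∪ {pkg_at(p1,whs2), truck_at(t2,whs2)}
          = {pkg_at(p1,whs2), truck_at(t2,whs2)}

== RESULT ==
["pkg_at(p1,whs2)", "truck_at(t2,whs2)"]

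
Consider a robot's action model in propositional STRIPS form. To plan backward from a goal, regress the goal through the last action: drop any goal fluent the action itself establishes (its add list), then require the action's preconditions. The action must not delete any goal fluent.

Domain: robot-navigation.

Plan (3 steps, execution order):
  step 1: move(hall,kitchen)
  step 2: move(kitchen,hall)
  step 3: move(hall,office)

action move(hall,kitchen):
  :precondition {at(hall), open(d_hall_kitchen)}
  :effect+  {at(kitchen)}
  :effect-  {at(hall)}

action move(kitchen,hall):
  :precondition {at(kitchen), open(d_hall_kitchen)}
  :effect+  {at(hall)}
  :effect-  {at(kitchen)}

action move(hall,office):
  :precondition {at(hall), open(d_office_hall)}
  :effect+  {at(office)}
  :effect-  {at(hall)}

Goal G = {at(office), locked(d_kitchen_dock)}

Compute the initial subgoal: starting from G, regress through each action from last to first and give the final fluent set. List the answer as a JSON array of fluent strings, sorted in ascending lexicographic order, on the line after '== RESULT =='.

Work backward from the goal:
  through step 3 (move(hall,office)): drop {at(office)}, keep {locked(d_kitchen_dock)}, require {at(hall), open(d_office_hall)}
    → {at(hall), locked(d_kitchen_dock), open(d_office_hall)}
  through step 2 (move(kitchen,hall)): drop {at(hall)}, keep {locked(d_kitchen_dock), open(d_office_hall)}, require {at(kitchen), open(d_hall_kitchen)}
    → {at(kitchen), locked(d_kitchen_dock), open(d_hall_kitchen), open(d_office_hall)}
  through step 1 (move(hall,kitchen)): drop {at(kitchen)}, keep {locked(d_kitchen_dock), open(d_hall_kitchen), open(d_office_hall)}, require {at(hall), open(d_hall_kitchen)}
    → {at(hall), locked(d_kitchen_dock), open(d_hall_kitchen), open(d_office_hall)}

== RESULT ==
["at(hall)", "locked(d_kitchen_dock)", "open(d_hall_kitchen)", "open(d_office_hall)"]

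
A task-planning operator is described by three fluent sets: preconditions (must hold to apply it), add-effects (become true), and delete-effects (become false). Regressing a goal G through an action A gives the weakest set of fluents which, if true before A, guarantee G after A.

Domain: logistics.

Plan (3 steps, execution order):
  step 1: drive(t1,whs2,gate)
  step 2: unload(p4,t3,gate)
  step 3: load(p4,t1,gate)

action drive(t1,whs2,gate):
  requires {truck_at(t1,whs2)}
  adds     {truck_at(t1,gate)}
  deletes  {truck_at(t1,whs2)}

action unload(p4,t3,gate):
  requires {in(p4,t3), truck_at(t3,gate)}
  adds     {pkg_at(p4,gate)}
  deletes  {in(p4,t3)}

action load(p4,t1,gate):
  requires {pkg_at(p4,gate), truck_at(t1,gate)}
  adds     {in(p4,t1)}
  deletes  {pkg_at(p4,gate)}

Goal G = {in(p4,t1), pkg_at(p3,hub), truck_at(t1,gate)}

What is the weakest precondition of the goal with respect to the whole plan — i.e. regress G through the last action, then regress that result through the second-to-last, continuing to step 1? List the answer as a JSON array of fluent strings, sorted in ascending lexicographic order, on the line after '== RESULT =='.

Work backward from the goal:
  through step 3 (load(p4,t1,gate)): drop {in(p4,t1)}, keep {pkg_at(p3,hub), truck_at(t1,gate)}, require {pkg_at(p4,gate), truck_at(t1,gate)}
    → {pkg_at(p3,hub), pkg_at(p4,gate), truck_at(t1,gate)}
  through step 2 (unload(p4,t3,gate)): drop {pkg_at(p4,gate)}, keep {pkg_at(p3,hub), truck_at(t1,gate)}, require {in(p4,t3), truck_at(t3,gate)}
    → {in(p4,t3), pkg_at(p3,hub), truck_at(t1,gate), truck_at(t3,gate)}
  through step 1 (drive(t1,whs2,gate)): drop {truck_at(t1,gate)}, keep {in(p4,t3), pkg_at(p3,hub), truck_at(t3,gate)}, require {truck_at(t1,whs2)}
    → {in(p4,t3), pkg_at(p3,hub), truck_at(t1,whs2), truck_at(t3,gate)}

== RESULT ==
["in(p4,t3)", "pkg_at(p3,hub)", "truck_at(t1,whs2)", "truck_at(t3,gate)"]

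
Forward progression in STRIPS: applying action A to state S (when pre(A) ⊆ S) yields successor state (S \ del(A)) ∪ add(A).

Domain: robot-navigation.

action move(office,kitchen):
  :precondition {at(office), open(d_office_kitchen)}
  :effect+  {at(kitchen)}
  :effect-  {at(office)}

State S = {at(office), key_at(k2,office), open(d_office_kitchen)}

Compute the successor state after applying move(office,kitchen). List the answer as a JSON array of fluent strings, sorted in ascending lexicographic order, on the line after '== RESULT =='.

Progress:
  pre ⊆ S: {at(office), open(d_office_kitchen)} ⊆ S  — applicable
  S \ del = {key_at(k2,office), open(d_office_kitchen)}
  ∪ add   = {at(kitchen), key_at(k2,office), open(d_office_kitchen)}

== RESULT ==
["at(kitchen)", "key_at(k2,office)", "open(d_office_kitchen)"]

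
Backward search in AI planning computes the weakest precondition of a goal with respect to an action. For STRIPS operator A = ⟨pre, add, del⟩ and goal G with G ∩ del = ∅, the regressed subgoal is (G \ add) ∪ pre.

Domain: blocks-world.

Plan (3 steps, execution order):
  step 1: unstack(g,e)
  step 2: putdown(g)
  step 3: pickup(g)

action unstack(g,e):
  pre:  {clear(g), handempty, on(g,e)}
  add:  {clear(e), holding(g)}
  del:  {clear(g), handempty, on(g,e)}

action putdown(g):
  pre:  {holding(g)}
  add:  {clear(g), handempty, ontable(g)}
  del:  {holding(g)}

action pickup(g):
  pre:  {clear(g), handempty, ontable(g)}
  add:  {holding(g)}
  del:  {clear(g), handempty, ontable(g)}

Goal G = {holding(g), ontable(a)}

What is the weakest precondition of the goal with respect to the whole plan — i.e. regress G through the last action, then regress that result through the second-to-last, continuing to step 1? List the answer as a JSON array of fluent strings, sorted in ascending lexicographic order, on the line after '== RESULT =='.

Regress step by step:
  through step 3 (pickup(g)): drop {holding(g)}, keep {ontable(a)}, require {clear(g), handempty, ontable(g)}
    → {clear(g), handempty, ontable(a), ontable(g)}
  through step 2 (putdown(g)): drop {clear(g), handempty, ontable(g)}, keep {ontable(a)}, require {holding(g)}
    → {holding(g), ontable(a)}
  through step 1 (unstack(g,e)): drop {holding(g)}, keep {ontable(a)}, require {clear(g), handempty, on(g,e)}
    → {clear(g), handempty, on(g,e), ontable(a)}

== RESULT ==
["clear(g)", "handempty", "on(g,e)", "ontable(a)"]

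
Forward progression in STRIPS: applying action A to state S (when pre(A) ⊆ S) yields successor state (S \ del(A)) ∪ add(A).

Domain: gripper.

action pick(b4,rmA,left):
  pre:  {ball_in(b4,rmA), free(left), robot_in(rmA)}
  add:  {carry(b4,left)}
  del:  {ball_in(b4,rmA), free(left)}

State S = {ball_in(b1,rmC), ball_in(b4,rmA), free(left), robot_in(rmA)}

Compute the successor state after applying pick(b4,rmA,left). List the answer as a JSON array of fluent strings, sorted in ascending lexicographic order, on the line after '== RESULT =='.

Compute (S \ del) ∪ add:
  pre ⊆ S: {ball_in(b4,rmA), free(left), robot_in(rmA)} ⊆ S  — applicable
  S \ del = {ball_in(b1,rmC), robot_in(rmA)}
  ∪ add   = {ball_in(b1,rmC), carry(b4,left), robot_in(rmA)}

== RESULT ==
["ball_in(b1,rmC)", "carry(b4,left)", "robot_in(rmA)"]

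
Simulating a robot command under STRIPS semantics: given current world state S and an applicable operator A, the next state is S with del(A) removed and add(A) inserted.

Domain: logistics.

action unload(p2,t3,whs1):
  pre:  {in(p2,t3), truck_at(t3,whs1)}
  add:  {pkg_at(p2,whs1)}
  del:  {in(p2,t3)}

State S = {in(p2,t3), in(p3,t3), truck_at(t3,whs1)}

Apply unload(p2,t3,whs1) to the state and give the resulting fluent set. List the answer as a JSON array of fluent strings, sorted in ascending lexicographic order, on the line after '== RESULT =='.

Compute (S \ del) ∪ add:
  pre ⊆ S: {in(p2,t3), truck_at(t3,whs1)} ⊆ S  — applicable
  S \ del = {in(p3,t3), truck_at(t3,whs1)}
  ∪ add   = {in(p3,t3), pkg_at(p2,whs1), truck_at(t3,whs1)}

== RESULT ==
["in(p3,t3)", "pkg_at(p2,whs1)", "truck_at(t3,whs1)"]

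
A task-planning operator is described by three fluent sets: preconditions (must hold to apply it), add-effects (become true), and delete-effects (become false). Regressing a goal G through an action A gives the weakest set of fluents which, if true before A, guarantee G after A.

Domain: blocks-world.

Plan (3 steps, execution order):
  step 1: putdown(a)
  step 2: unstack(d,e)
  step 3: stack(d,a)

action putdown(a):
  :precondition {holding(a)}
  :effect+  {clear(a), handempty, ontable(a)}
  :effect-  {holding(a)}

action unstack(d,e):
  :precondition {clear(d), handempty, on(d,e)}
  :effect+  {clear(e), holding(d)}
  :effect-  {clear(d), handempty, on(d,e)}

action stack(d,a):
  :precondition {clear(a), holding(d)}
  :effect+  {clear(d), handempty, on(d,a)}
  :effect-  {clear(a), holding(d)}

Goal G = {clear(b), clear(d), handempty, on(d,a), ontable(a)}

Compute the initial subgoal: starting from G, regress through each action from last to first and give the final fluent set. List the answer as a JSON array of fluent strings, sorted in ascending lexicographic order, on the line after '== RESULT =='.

Work backward from the goal:
  through step 3 (stack(d,a)): drop {clear(d), handempty, on(d,a)}, keep {clear(b), ontable(a)}, require {clear(a), holding(d)}
    → {clear(a), clear(b), holding(d), ontable(a)}
  through step 2 (unstack(d,e)): drop {holding(d)}, keep {clear(a), clear(b), ontable(a)}, require {clear(d), handempty, on(d,e)}
    → {clear(a), clear(b), clear(d), handempty, on(d,e), ontable(a)}
  through step 1 (putdown(a)): drop {clear(a), handempty, ontable(a)}, keep {clear(b), clear(d), on(d,e)}, require {holding(a)}
    → {clear(b), clear(d), holding(a), on(d,e)}

== RESULT ==
["clear(b)", "clear(d)", "holding(a)", "on(d,e)"]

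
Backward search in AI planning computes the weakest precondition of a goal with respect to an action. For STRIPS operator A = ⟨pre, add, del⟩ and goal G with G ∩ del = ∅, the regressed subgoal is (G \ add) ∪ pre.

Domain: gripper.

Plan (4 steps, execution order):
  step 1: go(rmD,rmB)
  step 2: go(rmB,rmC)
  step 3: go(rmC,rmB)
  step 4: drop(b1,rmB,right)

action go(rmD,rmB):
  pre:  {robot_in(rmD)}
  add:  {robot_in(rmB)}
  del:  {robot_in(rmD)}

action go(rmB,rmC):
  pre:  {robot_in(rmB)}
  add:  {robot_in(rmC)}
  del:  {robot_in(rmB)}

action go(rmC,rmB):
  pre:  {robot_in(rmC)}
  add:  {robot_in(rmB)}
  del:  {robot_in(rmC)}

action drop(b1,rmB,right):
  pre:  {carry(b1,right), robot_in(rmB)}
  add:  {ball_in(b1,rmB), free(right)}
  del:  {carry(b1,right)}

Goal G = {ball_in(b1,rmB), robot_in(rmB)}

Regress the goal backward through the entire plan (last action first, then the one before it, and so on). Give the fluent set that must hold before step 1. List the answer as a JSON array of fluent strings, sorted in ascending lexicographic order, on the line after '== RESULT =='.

Regress step by step:
  through step 4 (drop(b1,rmB,right)): drop {ball_in(b1,rmB)}, keep {robot_in(rmB)}, require {carry(b1,right), robot_in(rmB)}
    → {carry(b1,right), robot_in(rmB)}
  through step 3 (go(rmC,rmB)): drop {robot_in(rmB)}, keep {carry(b1,right)}, require {robot_in(rmC)}
    → {carry(b1,right), robot_in(rmC)}
  through step 2 (go(rmB,rmC)): drop {robot_in(rmC)}, keep {carry(b1,right)}, require {robot_in(rmB)}
    → {carry(b1,right), robot_in(rmB)}
  through step 1 (go(rmD,rmB)): drop {robot_in(rmB)}, keep {carry(b1,right)}, require {robot_in(rmD)}
    → {carry(b1,right), robot_in(rmD)}

== RESULT ==
["carry(b1,right)", "robot_in(rmD)"]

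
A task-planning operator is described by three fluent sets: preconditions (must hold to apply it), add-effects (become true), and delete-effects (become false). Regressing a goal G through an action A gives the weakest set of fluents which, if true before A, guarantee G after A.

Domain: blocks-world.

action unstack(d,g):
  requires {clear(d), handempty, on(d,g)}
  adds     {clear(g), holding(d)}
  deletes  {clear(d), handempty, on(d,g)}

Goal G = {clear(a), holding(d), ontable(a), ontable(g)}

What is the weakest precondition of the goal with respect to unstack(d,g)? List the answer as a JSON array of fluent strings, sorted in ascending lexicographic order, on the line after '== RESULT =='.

Regress:
  G ∩ del = {}  (empty — regression defined)
  G \ add = {clear(a), holding(d), ontable(a), ontable(g)} \ {clear(g), holding(d)} = {clear(a), ontable(a), ontable(g)}
  ∪ pre   = {clear(a), ontable(a), ontable(g)} ∪ {clear(d), handempty, on(d,g)}
          = {clear(a), clear(d), handempty, on(d,g), ontable(a), ontable(g)}

== RESULT ==
["clear(a)", "clear(d)", "handempty", "on(d,g)", "ontable(a)", "ontable(g)"]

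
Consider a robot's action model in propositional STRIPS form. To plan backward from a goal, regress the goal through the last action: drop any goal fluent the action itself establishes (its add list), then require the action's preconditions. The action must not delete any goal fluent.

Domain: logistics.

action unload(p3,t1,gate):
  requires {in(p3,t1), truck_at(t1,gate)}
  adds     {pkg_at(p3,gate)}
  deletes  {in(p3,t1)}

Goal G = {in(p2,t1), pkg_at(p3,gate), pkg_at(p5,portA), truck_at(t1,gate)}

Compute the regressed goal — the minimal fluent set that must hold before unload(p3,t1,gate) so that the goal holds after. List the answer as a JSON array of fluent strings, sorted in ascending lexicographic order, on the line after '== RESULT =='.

Compute (G \ add) ∪ pre:
  G ∩ del = {}  (empty — regression defined)
  G \ add = {in(p2,t1), pkg_at(p3,gate), pkg_at(p5,portA), truck_at(t1,gate)} \ {pkg_at(p3,gate)} = {in(p2,t1), pkg_at(p5,portA), truck_at(t1,gate)}
  ∪ pre   = {in(p2,t1), pkg_at(p5,portA), truck_at(t1,gate)} ∪ {in(p3,t1), truck_at(t1,gate)}
          = {in(p2,t1), in(p3,t1), pkg_at(p5,portA), truck_at(t1,gate)}

== RESULT ==
["in(p2,t1)", "in(p3,t1)", "pkg_at(p5,portA)", "truck_at(t1,gate)"]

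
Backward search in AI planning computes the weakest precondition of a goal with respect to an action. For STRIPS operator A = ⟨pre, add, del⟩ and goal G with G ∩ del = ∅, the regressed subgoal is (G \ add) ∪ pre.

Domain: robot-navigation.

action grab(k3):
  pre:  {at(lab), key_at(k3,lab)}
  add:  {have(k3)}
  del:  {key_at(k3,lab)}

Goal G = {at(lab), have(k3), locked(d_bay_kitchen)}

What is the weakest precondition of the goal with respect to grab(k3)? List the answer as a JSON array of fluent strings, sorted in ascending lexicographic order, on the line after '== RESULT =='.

Regress:
  G ∩ del = {}  (empty — regression defined)
  G \ add = {at(lab), have(k3), locked(d_bay_kitchen)} \ {have(k3)} = {at(lab), locked(d_bay_kitchen)}
  ∪ pre   = {at(lab), locked(d_bay_kitchen)} ∪ {at(lab), key_at(k3,lab)}
          = {at(lab), key_at(k3,lab), locked(d_bay_kitchen)}

== RESULT ==
["at(lab)", "key_at(k3,lab)", "locked(d_bay_kitchen)"]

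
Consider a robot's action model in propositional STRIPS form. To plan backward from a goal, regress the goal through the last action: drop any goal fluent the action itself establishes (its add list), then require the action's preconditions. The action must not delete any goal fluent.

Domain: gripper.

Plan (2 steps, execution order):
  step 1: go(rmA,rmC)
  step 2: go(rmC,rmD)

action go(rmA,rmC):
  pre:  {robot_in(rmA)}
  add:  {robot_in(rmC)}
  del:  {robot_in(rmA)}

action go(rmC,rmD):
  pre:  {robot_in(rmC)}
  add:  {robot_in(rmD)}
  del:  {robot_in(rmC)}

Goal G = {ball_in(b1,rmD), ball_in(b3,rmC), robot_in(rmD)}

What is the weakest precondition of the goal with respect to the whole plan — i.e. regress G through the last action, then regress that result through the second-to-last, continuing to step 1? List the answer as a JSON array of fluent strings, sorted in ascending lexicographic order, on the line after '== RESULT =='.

Work backward from the goal:
  through step 2 (go(rmC,rmD)): drop {robot_in(rmD)}, keep {ball_in(b1,rmD), ball_in(b3,rmC)}, require {robot_in(rmC)}
    → {ball_in(b1,rmD), ball_in(b3,rmC), robot_in(rmC)}
  through step 1 (go(rmA,rmC)): drop {robot_in(rmC)}, keep {ball_in(b1,rmD), ball_in(b3,rmC)}, require {robot_in(rmA)}
    → {ball_in(b1,rmD), ball_in(b3,rmC), robot_in(rmA)}

== RESULT ==
["ball_in(b1,rmD)", "ball_in(b3,rmC)", "robot_in(rmA)"]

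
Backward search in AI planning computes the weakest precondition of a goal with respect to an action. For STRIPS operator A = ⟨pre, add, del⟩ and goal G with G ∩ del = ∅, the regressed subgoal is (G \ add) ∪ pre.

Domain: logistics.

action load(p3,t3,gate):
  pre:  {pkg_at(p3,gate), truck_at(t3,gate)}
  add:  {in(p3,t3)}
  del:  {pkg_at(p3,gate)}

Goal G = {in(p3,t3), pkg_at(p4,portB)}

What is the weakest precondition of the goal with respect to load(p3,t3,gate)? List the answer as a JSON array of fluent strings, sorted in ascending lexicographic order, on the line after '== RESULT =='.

Compute (G \ add) ∪ pre:
  G ∩ del = {}  (empty — regression defined)
  G \ add = {in(p3,t3), pkg_at(p4,portB)} \ {in(p3,t3)} = {pkg_at(p4,portB)}
  ∪ pre   = {pkg_at(p4,portB)} ∪ {pkg_at(p3,gate), truck_at(t3,gate)}
          = {pkg_at(p3,gate), pkg_at(p4,portB), truck_at(t3,gate)}

== RESULT ==
["pkg_at(p3,gate)", "pkg_at(p4,portB)", "truck_at(t3,gate)"]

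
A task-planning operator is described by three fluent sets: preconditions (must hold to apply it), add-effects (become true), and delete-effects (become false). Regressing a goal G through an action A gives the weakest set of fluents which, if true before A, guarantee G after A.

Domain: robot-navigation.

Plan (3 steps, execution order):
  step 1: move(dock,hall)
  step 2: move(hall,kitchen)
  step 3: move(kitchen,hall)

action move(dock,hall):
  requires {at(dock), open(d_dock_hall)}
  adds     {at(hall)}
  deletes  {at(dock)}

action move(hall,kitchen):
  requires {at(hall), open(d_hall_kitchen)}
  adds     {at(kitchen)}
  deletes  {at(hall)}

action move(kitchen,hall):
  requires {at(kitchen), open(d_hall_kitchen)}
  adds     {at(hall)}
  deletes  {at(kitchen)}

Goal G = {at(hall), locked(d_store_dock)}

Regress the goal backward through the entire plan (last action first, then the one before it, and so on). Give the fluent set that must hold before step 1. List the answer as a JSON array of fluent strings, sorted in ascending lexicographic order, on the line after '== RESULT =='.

Work backward from the goal:
  through step 3 (move(kitchen,hall)): drop {at(hall)}, keep {locked(d_store_dock)}, require {at(kitchen), open(d_hall_kitchen)}
    → {at(kitchen), locked(d_store_dock), open(d_hall_kitchen)}
  through step 2 (move(hall,kitchen)): drop {at(kitchen)}, keep {locked(d_store_dock), open(d_hall_kitchen)}, require {at(hall), open(d_hall_kitchen)}
    → {at(hall), locked(d_store_dock), open(d_hall_kitchen)}
  through step 1 (move(dock,hall)): drop {at(hall)}, keep {locked(d_store_dock), open(d_hall_kitchen)}, require {at(dock), open(d_dock_hall)}
    → {at(dock), locked(d_store_dock), open(d_dock_hall), open(d_hall_kitchen)}

== RESULT ==
["at(dock)", "locked(d_store_dock)", "open(d_dock_hall)", "open(d_hall_kitchen)"]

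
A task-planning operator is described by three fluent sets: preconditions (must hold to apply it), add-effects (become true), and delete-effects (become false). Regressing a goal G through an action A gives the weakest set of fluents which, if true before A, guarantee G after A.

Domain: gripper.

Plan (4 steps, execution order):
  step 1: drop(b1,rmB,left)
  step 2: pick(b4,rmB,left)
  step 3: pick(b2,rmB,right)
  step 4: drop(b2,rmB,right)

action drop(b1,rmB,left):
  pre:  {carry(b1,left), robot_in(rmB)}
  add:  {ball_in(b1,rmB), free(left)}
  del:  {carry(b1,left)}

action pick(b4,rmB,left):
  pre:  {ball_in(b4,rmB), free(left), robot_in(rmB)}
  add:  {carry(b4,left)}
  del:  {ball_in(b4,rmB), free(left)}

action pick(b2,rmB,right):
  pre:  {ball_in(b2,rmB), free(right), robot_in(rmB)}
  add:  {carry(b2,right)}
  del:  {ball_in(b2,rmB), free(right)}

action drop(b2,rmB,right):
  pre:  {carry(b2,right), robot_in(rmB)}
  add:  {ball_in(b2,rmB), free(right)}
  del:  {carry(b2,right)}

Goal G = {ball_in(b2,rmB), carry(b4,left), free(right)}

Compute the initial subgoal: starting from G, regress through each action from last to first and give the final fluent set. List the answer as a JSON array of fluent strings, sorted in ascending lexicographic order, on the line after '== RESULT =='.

Regress step by step:
  through step 4 (drop(b2,rmB,right)): drop {ball_in(b2,rmB), free(right)}, keep {carry(b4,left)}, require {carry(b2,right), robot_in(rmB)}
    → {carry(b2,right), carry(b4,left), robot_in(rmB)}
  through step 3 (pick(b2,rmB,right)): drop {carry(b2,right)}, keep {carry(b4,left), robot_in(rmB)}, require {ball_in(b2,rmB), free(right), robot_in(rmB)}
    → {ball_in(b2,rmB), carry(b4,left), free(right), robot_in(rmB)}
  through step 2 (pick(b4,rmB,left)): drop {carry(b4,left)}, keep {ball_in(b2,rmB), free(right), robot_in(rmB)}, require {ball_in(b4,rmB), free(left), robot_in(rmB)}
    → {ball_in(b2,rmB), ball_in(b4,rmB), free(left), free(right), robot_in(rmB)}
  through step 1 (drop(b1,rmB,left)): drop {free(left)}, keep {ball_in(b2,rmB), ball_in(b4,rmB), free(right), robot_in(rmB)}, require {carry(b1,left), robot_in(rmB)}
    → {ball_in(b2,rmB), ball_in(b4,rmB), carry(b1,left), free(right), robot_in(rmB)}

== RESULT ==
["ball_in(b2,rmB)", "ball_in(b4,rmB)", "carry(b1,left)", "free(right)", "robot_in(rmB)"]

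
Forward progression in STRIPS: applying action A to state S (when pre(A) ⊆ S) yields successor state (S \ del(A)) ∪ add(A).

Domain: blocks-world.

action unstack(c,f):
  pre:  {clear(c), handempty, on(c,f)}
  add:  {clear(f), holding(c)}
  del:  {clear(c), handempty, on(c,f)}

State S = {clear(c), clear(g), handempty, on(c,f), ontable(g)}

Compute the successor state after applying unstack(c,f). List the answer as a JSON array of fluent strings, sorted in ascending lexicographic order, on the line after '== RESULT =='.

Compute (S \ del) ∪ add:
  pre ⊆ S: {clear(c), handempty, on(c,f)} ⊆ S  — applicable
  S \ del = {clear(g), ontable(g)}
  ∪ add   = {clear(f), clear(g), holding(c), ontable(g)}

== RESULT ==
["clear(f)", "clear(g)", "holding(c)", "ontable(g)"]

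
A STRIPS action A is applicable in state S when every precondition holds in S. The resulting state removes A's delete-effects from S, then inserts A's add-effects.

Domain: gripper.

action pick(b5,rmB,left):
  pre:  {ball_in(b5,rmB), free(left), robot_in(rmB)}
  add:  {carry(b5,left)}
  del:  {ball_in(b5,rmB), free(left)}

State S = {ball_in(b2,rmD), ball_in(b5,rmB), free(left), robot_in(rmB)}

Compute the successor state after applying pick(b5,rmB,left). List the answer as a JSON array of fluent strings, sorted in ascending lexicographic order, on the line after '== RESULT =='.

Progress:
  pre ⊆ S: {ball_in(b5,rmB), free(left), robot_in(rmB)} ⊆ S  — applicable
  S \ del = {ball_in(b2,rmD), robot_in(rmB)}
  ∪ add   = {ball_in(b2,rmD), carry(b5,left), robot_in(rmB)}

== RESULT ==
["ball_in(b2,rmD)", "carry(b5,left)", "robot_in(rmB)"]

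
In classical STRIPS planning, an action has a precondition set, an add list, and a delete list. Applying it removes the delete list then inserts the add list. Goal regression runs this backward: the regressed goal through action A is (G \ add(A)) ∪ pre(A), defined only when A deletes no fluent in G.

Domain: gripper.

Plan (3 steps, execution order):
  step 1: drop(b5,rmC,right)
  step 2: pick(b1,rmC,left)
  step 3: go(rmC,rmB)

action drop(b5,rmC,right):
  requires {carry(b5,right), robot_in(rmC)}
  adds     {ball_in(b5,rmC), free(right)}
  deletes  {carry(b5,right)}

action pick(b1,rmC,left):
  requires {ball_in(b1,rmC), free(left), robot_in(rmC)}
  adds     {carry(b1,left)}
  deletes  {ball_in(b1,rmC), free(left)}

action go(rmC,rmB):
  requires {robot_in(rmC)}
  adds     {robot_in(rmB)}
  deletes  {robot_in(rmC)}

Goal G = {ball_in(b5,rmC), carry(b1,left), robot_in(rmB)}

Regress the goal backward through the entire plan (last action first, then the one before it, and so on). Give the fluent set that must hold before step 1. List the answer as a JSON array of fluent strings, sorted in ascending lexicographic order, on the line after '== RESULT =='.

Regress step by step:
  through step 3 (go(rmC,rmB)): drop {robot_in(rmB)}, keep {ball_in(b5,rmC), carry(b1,left)}, require {robot_in(rmC)}
    → {ball_in(b5,rmC), carry(b1,left), robot_in(rmC)}
  through step 2 (pick(b1,rmC,left)): drop {carry(b1,left)}, keep {ball_in(b5,rmC), robot_in(rmC)}, require {ball_in(b1,rmC), free(left), robot_in(rmC)}
    → {ball_in(b1,rmC), ball_in(b5,rmC), free(left), robot_in(rmC)}
  through step 1 (drop(b5,rmC,right)): drop {ball_in(b5,rmC)}, keep {ball_in(b1,rmC), free(left), robot_in(rmC)}, require {carry(b5,right), robot_in(rmC)}
    → {ball_in(b1,rmC), carry(b5,right), free(left), robot_in(rmC)}

== RESULT ==
["ball_in(b1,rmC)", "carry(b5,right)", "free(left)", "robot_in(rmC)"]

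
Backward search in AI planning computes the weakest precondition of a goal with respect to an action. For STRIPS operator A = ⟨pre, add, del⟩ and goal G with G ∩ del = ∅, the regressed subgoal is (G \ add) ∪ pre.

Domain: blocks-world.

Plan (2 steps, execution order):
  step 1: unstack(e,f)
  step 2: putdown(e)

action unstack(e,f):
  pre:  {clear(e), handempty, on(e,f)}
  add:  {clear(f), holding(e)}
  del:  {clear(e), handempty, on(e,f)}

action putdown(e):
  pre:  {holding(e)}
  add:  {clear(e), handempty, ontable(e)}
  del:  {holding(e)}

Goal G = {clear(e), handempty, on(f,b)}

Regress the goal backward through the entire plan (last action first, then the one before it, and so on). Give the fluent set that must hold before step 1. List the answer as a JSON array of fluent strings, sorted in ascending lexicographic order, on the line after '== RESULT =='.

Work backward from the goal:
  through step 2 (putdown(e)): drop {clear(e), handempty}, keep {on(f,b)}, require {holding(e)}
    → {holding(e), on(f,b)}
  through step 1 (unstack(e,f)): drop {holding(e)}, keep {on(f,b)}, require {clear(e), handempty, on(e,f)}
    → {clear(e), handempty, on(e,f), on(f,b)}

== RESULT ==
["clear(e)", "handempty", "on(e,f)", "on(f,b)"]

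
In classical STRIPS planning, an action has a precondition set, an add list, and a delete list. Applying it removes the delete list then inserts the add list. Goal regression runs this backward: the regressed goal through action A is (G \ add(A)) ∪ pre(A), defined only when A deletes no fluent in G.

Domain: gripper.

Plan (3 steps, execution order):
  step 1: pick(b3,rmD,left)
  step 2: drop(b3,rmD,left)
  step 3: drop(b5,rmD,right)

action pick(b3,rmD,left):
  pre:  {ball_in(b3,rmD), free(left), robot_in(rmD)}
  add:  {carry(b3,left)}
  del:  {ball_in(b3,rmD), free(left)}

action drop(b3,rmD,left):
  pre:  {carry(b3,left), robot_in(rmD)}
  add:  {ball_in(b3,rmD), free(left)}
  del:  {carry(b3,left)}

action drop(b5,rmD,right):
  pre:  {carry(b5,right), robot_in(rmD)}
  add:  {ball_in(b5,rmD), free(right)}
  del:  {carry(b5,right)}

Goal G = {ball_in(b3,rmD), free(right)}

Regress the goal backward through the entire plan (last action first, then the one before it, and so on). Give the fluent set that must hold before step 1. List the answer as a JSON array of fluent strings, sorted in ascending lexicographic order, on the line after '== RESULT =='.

Regress step by step:
  through step 3 (drop(b5,rmD,right)): drop {free(right)}, keep {ball_in(b3,rmD)}, require {carry(b5,right), robot_in(rmD)}
    → {ball_in(b3,rmD), carry(b5,right), robot_in(rmD)}
  through step 2 (drop(b3,rmD,left)): drop {ball_in(b3,rmD)}, keep {carry(b5,right), robot_in(rmD)}, require {carry(b3,left), robot_in(rmD)}
    → {carry(b3,left), carry(b5,right), robot_in(rmD)}
  through step 1 (pick(b3,rmD,left)): drop {carry(b3,left)}, keep {carry(b5,right), robot_in(rmD)}, require {ball_in(b3,rmD), free(left), robot_in(rmD)}
    → {ball_in(b3,rmD), carry(b5,right), free(left), robot_in(rmD)}

== RESULT ==
["ball_in(b3,rmD)", "carry(b5,right)", "free(left)", "robot_in(rmD)"]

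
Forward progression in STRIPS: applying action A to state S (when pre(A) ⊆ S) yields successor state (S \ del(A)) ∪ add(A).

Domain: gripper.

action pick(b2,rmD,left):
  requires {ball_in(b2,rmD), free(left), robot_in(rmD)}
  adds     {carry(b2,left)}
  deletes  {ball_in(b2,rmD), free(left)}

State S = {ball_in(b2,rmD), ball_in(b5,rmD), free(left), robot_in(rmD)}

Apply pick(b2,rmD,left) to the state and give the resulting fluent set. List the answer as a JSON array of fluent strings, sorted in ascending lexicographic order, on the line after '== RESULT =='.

Compute (S \ del) ∪ add:
  pre ⊆ S: {ball_in(b2,rmD), free(left), robot_in(rmD)} ⊆ S  — applicable
  S \ del = {ball_in(b5,rmD), robot_in(rmD)}
  ∪ add   = {ball_in(b5,rmD), carry(b2,left), robot_in(rmD)}

== RESULT ==
["ball_in(b5,rmD)", "carry(b2,left)", "robot_in(rmD)"]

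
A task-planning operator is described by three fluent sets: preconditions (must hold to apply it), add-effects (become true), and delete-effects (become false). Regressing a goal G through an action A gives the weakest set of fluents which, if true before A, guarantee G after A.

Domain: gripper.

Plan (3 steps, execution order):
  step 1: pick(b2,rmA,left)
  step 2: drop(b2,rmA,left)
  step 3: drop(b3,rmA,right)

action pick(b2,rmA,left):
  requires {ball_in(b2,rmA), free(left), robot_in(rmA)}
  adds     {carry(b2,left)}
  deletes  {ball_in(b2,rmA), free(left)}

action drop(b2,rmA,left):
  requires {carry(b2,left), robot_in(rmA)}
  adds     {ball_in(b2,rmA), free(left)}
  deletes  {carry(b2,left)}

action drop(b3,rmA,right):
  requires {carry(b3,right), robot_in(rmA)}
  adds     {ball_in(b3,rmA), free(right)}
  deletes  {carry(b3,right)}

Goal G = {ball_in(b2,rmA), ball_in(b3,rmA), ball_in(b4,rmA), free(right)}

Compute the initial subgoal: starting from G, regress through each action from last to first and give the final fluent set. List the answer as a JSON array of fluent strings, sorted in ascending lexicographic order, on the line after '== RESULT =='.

Regress step by step:
  through step 3 (drop(b3,rmA,right)): drop {ball_in(b3,rmA), free(right)}, keep {ball_in(b2,rmA), ball_in(b4,rmA)}, require {carry(b3,right), robot_in(rmA)}
    → {ball_in(b2,rmA), ball_in(b4,rmA), carry(b3,right), robot_in(rmA)}
  through step 2 (drop(b2,rmA,left)): drop {ball_in(b2,rmA)}, keep {ball_in(b4,rmA), carry(b3,right), robot_in(rmA)}, require {carry(b2,left), robot_in(rmA)}
    → {ball_in(b4,rmA), carry(b2,left), carry(b3,right), robot_in(rmA)}
  through step 1 (pick(b2,rmA,left)): drop {carry(b2,left)}, keep {ball_in(b4,rmA), carry(b3,right), robot_in(rmA)}, require {ball_in(b2,rmA), free(left), robot_in(rmA)}
    → {ball_in(b2,rmA), ball_in(b4,rmA), carry(b3,right), free(left), robot_in(rmA)}

== RESULT ==
["ball_in(b2,rmA)", "ball_in(b4,rmA)", "carry(b3,right)", "free(left)", "robot_in(rmA)"]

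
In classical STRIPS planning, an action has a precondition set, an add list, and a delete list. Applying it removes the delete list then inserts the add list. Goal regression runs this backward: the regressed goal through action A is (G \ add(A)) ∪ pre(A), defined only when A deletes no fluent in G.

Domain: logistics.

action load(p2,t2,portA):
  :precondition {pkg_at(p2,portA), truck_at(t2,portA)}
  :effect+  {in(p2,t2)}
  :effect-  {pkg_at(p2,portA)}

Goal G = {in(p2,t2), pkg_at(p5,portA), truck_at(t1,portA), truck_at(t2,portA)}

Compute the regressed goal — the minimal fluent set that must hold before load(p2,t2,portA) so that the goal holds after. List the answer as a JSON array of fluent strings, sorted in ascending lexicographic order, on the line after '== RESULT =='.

Compute (G \ add) ∪ pre:
  G ∩ del = {}  (empty — regression defined)
  G \ add = {in(p2,t2), pkg_at(p5,portA), truck_at(t1,portA), truck_at(t2,portA)} \ {in(p2,t2)} = {pkg_at(p5,portA), truck_at(t1,portA), truck_at(t2,portA)}
  ∪ pre   = {pkg_at(p5,portA), truck_at(t1,portA), truck_at(t2,portA)} ∪ {pkg_at(p2,portA), truck_at(t2,portA)}
          = {pkg_at(p2,portA), pkg_at(p5,portA), truck_at(t1,portA), truck_at(t2,portA)}

== RESULT ==
["pkg_at(p2,portA)", "pkg_at(p5,portA)", "truck_at(t1,portA)", "truck_at(t2,portA)"]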